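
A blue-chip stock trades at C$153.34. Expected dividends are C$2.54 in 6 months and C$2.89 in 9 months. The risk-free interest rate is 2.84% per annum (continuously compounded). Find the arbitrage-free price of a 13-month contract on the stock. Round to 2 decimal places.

C$152.63

PV(dividends) I = 2.54·e^(−0.0284·6/12) + 2.89·e^(−0.0284·9/12)
I = 2.5042 + 2.8291 = 5.3333
F = (S − I)·e^(rT) = (153.34 − 5.3333) · e^(0.0284·13/12)
= 148.0067 · e^0.030767 = 148.0067 × 1.031245 = C$152.63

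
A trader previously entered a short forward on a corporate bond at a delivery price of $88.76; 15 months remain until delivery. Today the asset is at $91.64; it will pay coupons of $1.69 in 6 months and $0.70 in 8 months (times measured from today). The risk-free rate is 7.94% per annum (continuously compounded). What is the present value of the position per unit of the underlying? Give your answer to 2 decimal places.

PV(remaining coupons) I = 1.69·e^(−0.0794·6/12) + 0.70·e^(−0.0794·8/12) = 2.2881
Current forward F = (S − I)·e^(rT) = (91.64 − 2.2881)·e^(0.0794·15/12) = 89.3519 × 1.104342 = 98.6751
Value (long) = (F − K)·e^(−rT) = (98.6751 − 88.76) × 0.905516 = 8.9783
Short position value = −(long value) = -$8.98

-$8.98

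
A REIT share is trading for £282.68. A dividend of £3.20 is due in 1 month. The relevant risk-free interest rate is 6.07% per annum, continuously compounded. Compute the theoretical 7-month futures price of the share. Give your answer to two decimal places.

PV(dividends) I = 3.20·e^(−0.0607·1/12)
I = 3.1839
F = (S − I)·e^(rT) = (282.68 − 3.1839) · e^(0.0607·7/12)
= 279.4961 · e^0.035408 = 279.4961 × 1.036042 = £289.57

£289.57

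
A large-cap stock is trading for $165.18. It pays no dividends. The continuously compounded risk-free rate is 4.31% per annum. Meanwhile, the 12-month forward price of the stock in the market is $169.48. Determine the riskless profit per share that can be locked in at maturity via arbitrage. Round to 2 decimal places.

$2.97 per share

Fair forward: F* = S·e^(carry·T), with carry = r = 0.0431
F* = 165.18 · e^(0.0431 × 12/12) = 165.18 · e^0.043100 = 165.18 × 1.044042 = $172.4549
Market $169.48 < fair $172.4549: forward underpriced → reverse cash-and-carry (short spot, go long the forward).
At maturity, profit = |F_mkt − F*| = |169.48 − 172.4549| = $2.97 per share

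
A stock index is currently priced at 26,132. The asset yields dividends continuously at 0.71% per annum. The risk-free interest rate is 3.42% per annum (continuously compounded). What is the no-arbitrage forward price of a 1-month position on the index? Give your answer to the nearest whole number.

26,191

F = S·e^((r − q)T) = 26132 · e^((0.0342 − 0.0071) × 1/12)
= 26132 · e^0.002258 = 26132 × 1.002261
F = 26,191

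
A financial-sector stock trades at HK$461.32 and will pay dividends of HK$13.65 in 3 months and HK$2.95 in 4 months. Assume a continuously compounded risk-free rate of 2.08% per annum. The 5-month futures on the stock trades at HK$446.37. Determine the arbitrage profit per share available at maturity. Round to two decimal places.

HK$2.31 per share

PV(dividends) I = 13.65·e^(−0.0208·3/12) + 2.95·e^(−0.0208·4/12) = 16.5088
Fair futures F* = (S − I)·e^(rT) = (461.32 − 16.5088)·e^0.008667 = 444.8112 × 1.008705 = 448.6833
Market HK$446.37 < fair 448.6833: forward underpriced → reverse cash-and-carry (short the stock, invest proceeds at r, pay the dividends, go long the forward).
Profit at T = |F_mkt − F*| = |446.37 − 448.6833| = HK$2.31 per share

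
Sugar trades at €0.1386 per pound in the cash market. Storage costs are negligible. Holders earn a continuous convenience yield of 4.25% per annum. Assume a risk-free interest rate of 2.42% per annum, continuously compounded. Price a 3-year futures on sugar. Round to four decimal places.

€0.1312 per pound

Net carry = r + u − y = 0.0242 + 0.0000 − 0.0425 = -0.0183
F = S·e^((r+u−y)T) = 0.1386 · e^(-0.0183 × 3) = 0.1386 · e^-0.054900
= 0.1386 × 0.946580 = €0.1312 per pound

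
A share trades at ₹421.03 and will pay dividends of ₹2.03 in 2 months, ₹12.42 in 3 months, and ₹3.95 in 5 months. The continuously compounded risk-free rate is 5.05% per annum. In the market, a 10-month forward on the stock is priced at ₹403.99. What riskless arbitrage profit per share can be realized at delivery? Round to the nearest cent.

₹16.21 per share

PV(dividends) I = 2.03·e^(−0.0505·2/12) + 12.42·e^(−0.0505·3/12) + 3.95·e^(−0.0505·5/12) = 18.1449
Fair forward F* = (S − I)·e^(rT) = (421.03 − 18.1449)·e^0.042083 = 402.8851 × 1.042981 = 420.2015
Market ₹403.99 < fair 420.2015: forward underpriced → reverse cash-and-carry (short the stock, invest proceeds at r, pay the dividends, go long the forward).
Profit at T = |F_mkt − F*| = |403.99 − 420.2015| = ₹16.21 per share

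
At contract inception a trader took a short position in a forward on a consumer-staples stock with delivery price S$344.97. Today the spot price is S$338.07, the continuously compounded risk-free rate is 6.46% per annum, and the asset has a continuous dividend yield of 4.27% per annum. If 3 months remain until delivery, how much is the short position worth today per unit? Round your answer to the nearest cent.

S$4.96

Current fair forward for the remaining 3 months: F = S·e^((r − q)·T), (r − q) = 0.0646 − 0.0427 = 0.0219
F = 338.07 · e^(0.0219 × 3/12) = 338.07 × 1.005490 = 339.9260
Value of long forward = (F − K)·e^(−rT) = (339.9260 − 344.97) · e^(−0.0646·3/12)
= -5.0440 × 0.983980 = -4.96
Short position value = −(long value) = S$4.96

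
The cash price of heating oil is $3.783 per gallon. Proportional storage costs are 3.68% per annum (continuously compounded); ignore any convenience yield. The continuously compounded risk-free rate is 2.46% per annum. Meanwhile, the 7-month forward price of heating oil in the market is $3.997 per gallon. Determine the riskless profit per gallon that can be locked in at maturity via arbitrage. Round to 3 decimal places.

$0.076 per gallon

Fair forward: F* = S·e^(carry·T), with carry = (r + u) = 0.0246 + 0.0368 = 0.0614
F* = 3.783 · e^(0.0614 × 7/12) = 3.783 · e^0.035817 = 3.783 × 1.036466 = $3.9210
Market $3.997 > fair $3.9210: forward overpriced → cash-and-carry (buy spot, short the forward).
At maturity, profit = |F_mkt − F*| = |3.997 − 3.9210| = $0.076 per gallon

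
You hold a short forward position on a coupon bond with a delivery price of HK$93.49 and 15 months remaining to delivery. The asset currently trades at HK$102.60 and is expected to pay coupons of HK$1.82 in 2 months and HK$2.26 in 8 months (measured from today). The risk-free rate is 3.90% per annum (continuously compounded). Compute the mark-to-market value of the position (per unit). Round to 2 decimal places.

PV(remaining coupons) I = 1.82·e^(−0.0390·2/12) + 2.26·e^(−0.0390·8/12) = 4.0102
Current forward F = (S − I)·e^(rT) = (102.60 − 4.0102)·e^(0.0390·15/12) = 98.5898 × 1.049958 = 103.5151
Value (long) = (F − K)·e^(−rT) = (103.5151 − 93.49) × 0.952419 = 9.5481
Short position value = −(long value) = -HK$9.55

-HK$9.55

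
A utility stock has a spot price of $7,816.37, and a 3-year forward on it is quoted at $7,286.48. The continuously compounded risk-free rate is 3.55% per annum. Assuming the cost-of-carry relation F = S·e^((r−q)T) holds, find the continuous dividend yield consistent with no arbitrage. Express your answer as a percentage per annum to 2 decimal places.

From F = S·e^((r−q)T): (r − q) = ln(F/S)/T
ln(7286.48/7816.37) = ln(0.932208) = -0.070199
(r − q) = -0.070199 / (3) = -0.023400
q = r − ln(F/S)/T = 0.0355 + 0.023400 = 0.058900
q = 5.89%

5.89%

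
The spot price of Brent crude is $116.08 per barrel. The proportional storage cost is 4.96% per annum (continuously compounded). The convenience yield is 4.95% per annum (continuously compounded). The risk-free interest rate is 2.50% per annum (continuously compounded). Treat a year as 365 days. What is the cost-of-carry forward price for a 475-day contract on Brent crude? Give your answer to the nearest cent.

Net carry = r + u − y = 0.0250 + 0.0496 − 0.0495 = 0.0251
F = S·e^((r+u−y)T) = 116.08 · e^(0.0251 × 475/365) = 116.08 · e^0.032664
= 116.08 × 1.033203 = $119.93 per barrel

$119.93 per barrel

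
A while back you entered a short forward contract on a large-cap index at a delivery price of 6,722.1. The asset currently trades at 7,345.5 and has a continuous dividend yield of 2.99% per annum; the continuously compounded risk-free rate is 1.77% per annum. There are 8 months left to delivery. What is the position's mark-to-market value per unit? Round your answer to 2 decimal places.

Current fair forward for the remaining 8 months: F = S·e^((r − q)·T), (r − q) = 0.0177 − 0.0299 = -0.0122
F = 7345.5 · e^(-0.0122 × 8/12) = 7345.5 × 0.99189965 = 7285.9989
Value of long forward = (F − K)·e^(−rT) = (7285.9989 − 6722.1) · e^(−0.0177·8/12)
= 563.8989 × 0.98826935 = 557.28
Short position value = −(long value) = -557.28

-557.28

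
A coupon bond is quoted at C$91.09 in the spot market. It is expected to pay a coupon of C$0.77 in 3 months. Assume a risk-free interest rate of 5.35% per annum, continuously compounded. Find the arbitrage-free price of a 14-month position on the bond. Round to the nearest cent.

PV(coupons) I = 0.77·e^(−0.0535·3/12)
I = 0.7598
F = (S − I)·e^(rT) = (91.09 − 0.7598) · e^(0.0535·14/12)
= 90.3302 · e^0.062417 = 90.3302 × 1.064406 = C$96.15

C$96.15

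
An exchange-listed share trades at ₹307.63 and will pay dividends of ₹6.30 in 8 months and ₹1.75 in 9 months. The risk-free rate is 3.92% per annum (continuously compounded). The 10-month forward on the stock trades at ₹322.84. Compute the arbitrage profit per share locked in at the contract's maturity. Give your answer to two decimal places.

PV(dividends) I = 6.30·e^(−0.0392·8/12) + 1.75·e^(−0.0392·9/12) = 7.8368
Fair forward F* = (S − I)·e^(rT) = (307.63 − 7.8368)·e^0.032667 = 299.7932 × 1.033206 = 309.7481
Market ₹322.84 > fair 309.7481: forward overpriced → cash-and-carry (borrow at r, buy the stock and collect the dividends, short the forward).
Profit at T = |F_mkt − F*| = |322.84 − 309.7481| = ₹13.09 per share

₹13.09 per share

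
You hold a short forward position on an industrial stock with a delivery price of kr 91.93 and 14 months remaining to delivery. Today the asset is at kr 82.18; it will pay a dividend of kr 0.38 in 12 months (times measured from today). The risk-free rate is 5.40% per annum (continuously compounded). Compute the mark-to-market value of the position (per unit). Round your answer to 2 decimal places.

PV(remaining dividends) I = 0.38·e^(−0.0540·12/12) = 0.3600
Current forward F = (S − I)·e^(rT) = (82.18 − 0.3600)·e^(0.0540·14/12) = 81.8200 × 1.065027 = 87.1405
Value (long) = (F − K)·e^(−rT) = (87.1405 − 91.93) × 0.938943 = -4.4971
Short position value = −(long value) = kr 4.50

kr 4.50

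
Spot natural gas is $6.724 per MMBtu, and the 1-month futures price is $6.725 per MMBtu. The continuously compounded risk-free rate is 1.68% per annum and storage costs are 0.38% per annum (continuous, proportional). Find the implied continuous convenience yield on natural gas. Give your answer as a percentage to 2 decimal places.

1.88%

F = S·e^((r+u−y)T) ⇒ (r+u−y) = ln(F/S)/T
ln(6.725/6.724) = 0.000149; /T ⇒ 0.001788
y = r + u − ln(F/S)/T = 0.0168 + 0.0038 − 0.001788 = 0.018812
y = 1.88%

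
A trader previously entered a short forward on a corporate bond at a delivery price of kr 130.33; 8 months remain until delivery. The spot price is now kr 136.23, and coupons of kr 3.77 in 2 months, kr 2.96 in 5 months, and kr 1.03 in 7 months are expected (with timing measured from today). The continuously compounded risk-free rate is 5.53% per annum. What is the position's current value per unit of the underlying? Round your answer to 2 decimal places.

-kr 2.99

PV(remaining coupons) I = 3.77·e^(−0.0553·2/12) + 2.96·e^(−0.0553·5/12) + 1.03·e^(−0.0553·7/12) = 7.6253
Current forward F = (S − I)·e^(rT) = (136.23 − 7.6253)·e^(0.0553·8/12) = 128.6047 × 1.037555 = 133.4344
Value (long) = (F − K)·e^(−rT) = (133.4344 − 130.33) × 0.963805 = 2.9920
Short position value = −(long value) = -kr 2.99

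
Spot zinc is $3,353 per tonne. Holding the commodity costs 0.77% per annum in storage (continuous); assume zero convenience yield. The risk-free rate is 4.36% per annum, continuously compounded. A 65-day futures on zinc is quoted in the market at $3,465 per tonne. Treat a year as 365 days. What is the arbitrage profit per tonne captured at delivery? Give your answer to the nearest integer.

$81 per tonne

Fair futures: F* = S·e^(carry·T), with carry = (r + u) = 0.0436 + 0.0077 = 0.0513
F* = 3353 · e^(0.0513 × 65/365) = 3353 · e^0.009136 = 3353 × 1.009178 = $3383.7738
Market $3465 > fair $3383.7738: forward overpriced → cash-and-carry (buy spot, short the forward).
At maturity, profit = |F_mkt − F*| = |3465 − 3383.7738| = $81 per tonne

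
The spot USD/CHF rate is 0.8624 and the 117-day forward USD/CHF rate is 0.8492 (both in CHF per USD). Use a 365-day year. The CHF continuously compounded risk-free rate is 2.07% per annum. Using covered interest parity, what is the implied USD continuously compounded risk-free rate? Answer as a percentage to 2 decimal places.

F = S·e^((r_CHF − r_USD)T) ⇒ r_USD = r_CHF − ln(F/S)/T
ln(0.8492/0.8624) = -0.015424; /(117/365) = -0.048118
r_USD = 0.0207 + 0.048118 = 0.068818
r_USD = 6.88%

6.88%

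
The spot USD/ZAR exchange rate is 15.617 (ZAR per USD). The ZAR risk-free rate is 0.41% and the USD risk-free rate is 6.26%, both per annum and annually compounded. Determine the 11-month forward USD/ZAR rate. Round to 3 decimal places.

14.827

By covered interest parity, F = S · (1+r_ZAR)^T / (1+r_USD)^T
= 15.617 × 1.003758 / 1.057237 = 15.617 × 0.949416
F = 14.827 ZAR per USD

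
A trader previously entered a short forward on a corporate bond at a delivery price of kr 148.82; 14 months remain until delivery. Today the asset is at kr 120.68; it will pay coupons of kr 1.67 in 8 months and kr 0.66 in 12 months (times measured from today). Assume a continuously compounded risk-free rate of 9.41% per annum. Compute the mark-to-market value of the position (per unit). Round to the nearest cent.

kr 14.84

PV(remaining coupons) I = 1.67·e^(−0.0941·8/12) + 0.66·e^(−0.0941·12/12) = 2.1692
Current forward F = (S − I)·e^(rT) = (120.68 − 2.1692)·e^(0.0941·14/12) = 118.5108 × 1.116036 = 132.2623
Value (long) = (F − K)·e^(−rT) = (132.2623 − 148.82) × 0.896028 = -14.8362
Short position value = −(long value) = kr 14.84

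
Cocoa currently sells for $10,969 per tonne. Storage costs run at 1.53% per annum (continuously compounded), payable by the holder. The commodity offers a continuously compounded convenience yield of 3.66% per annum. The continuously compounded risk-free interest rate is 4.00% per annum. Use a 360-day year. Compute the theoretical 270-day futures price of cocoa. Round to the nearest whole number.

$11,124 per tonne

Net carry = r + u − y = 0.0400 + 0.0153 − 0.0366 = 0.0187
F = S·e^((r+u−y)T) = 10969 · e^(0.0187 × 270/360) = 10969 · e^0.014025
= 10969 × 1.014124 = $11,124 per tonne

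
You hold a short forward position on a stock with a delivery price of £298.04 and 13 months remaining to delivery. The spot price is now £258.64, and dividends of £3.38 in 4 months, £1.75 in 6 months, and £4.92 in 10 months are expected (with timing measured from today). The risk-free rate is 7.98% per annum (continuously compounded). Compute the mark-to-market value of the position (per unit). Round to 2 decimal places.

PV(remaining dividends) I = 3.38·e^(−0.0798·4/12) + 1.75·e^(−0.0798·6/12) + 4.92·e^(−0.0798·10/12) = 9.5763
Current forward F = (S − I)·e^(rT) = (258.64 − 9.5763)·e^(0.0798·13/12) = 249.0637 × 1.090297 = 271.5534
Value (long) = (F − K)·e^(−rT) = (271.5534 − 298.04) × 0.917181 = -24.2930
Short position value = −(long value) = £24.29

£24.29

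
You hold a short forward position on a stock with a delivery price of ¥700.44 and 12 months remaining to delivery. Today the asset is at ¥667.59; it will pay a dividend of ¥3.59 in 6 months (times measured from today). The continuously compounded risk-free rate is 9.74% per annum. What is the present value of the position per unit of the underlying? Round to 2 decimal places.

-¥28.74

PV(remaining dividends) I = 3.59·e^(−0.0974·6/12) = 3.4194
Current forward F = (S − I)·e^(rT) = (667.59 − 3.4194)·e^(0.0974·12/12) = 664.1706 × 1.102301 = 732.1159
Value (long) = (F − K)·e^(−rT) = (732.1159 − 700.44) × 0.907193 = 28.7362
Short position value = −(long value) = -¥28.74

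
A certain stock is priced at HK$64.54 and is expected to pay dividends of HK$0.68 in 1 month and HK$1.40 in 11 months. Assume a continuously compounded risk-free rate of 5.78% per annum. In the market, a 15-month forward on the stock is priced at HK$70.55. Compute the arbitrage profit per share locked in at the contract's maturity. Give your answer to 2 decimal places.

PV(dividends) I = 0.68·e^(−0.0578·1/12) + 1.40·e^(−0.0578·11/12) = 2.0045
Fair forward F* = (S − I)·e^(rT) = (64.54 − 2.0045)·e^0.072250 = 62.5355 × 1.074924 = 67.2209
Market HK$70.55 > fair 67.2209: forward overpriced → cash-and-carry (borrow at r, buy the stock and collect the dividends, short the forward).
Profit at T = |F_mkt − F*| = |70.55 − 67.2209| = HK$3.33 per share

HK$3.33 per share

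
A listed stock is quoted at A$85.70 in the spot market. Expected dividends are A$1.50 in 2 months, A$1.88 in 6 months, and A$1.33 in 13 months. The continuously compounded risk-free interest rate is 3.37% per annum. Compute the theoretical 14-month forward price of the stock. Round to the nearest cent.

A$84.33

PV(dividends) I = 1.50·e^(−0.0337·2/12) + 1.88·e^(−0.0337·6/12) + 1.33·e^(−0.0337·13/12)
I = 1.4916 + 1.8486 + 1.2823 = 4.6225
F = (S − I)·e^(rT) = (85.70 − 4.6225) · e^(0.0337·14/12)
= 81.0775 · e^0.039317 = 81.0775 × 1.040100 = A$84.33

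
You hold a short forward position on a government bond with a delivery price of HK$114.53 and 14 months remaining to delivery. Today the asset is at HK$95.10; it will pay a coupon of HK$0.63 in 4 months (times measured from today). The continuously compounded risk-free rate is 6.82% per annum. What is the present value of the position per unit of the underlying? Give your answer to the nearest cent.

HK$11.29

PV(remaining coupons) I = 0.63·e^(−0.0682·4/12) = 0.6158
Current forward F = (S − I)·e^(rT) = (95.10 − 0.6158)·e^(0.0682·14/12) = 94.4842 × 1.082818 = 102.3092
Value (long) = (F − K)·e^(−rT) = (102.3092 − 114.53) × 0.923516 = -11.2861
Short position value = −(long value) = HK$11.29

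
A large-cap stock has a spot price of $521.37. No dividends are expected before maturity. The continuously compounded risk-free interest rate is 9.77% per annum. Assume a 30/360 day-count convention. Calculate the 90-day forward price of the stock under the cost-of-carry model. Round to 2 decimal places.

F = S·e^(rT) = 521.37 · e^(0.0977 × 90/360)
= 521.37 · e^0.024425 = 521.37 × 1.024726
F = $534.26

$534.26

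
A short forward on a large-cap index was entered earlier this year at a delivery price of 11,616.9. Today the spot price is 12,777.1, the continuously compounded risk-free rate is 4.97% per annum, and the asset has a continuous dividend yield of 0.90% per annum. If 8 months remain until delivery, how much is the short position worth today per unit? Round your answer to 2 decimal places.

Current fair forward for the remaining 8 months: F = S·e^((r − q)·T), (r − q) = 0.0497 − 0.0090 = 0.0407
F = 12777.1 · e^(0.0407 × 8/12) = 12777.1 × 1.02750479 = 13128.5315
Value of long forward = (F − K)·e^(−rT) = (13128.5315 − 11616.9) · e^(−0.0497·8/12)
= 1511.6315 × 0.96740956 = 1462.37
Short position value = −(long value) = -1462.37

-1462.37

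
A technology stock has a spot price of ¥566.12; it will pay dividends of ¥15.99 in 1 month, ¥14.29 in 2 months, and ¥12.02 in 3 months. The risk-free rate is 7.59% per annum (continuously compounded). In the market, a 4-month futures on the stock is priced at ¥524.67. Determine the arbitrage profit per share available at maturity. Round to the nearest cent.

PV(dividends) I = 15.99·e^(−0.0759·1/12) + 14.29·e^(−0.0759·2/12) + 12.02·e^(−0.0759·3/12) = 41.7936
Fair futures F* = (S − I)·e^(rT) = (566.12 − 41.7936)·e^0.025300 = 524.3264 × 1.025623 = 537.7612
Market ¥524.67 < fair 537.7612: forward underpriced → reverse cash-and-carry (short the stock, invest proceeds at r, pay the dividends, go long the forward).
Profit at T = |F_mkt − F*| = |524.67 − 537.7612| = ¥13.09 per share

¥13.09 per share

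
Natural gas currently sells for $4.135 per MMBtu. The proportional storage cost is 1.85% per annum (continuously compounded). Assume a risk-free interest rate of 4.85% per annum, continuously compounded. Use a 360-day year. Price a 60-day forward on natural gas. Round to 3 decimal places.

$4.181 per MMBtu

Net carry = r + u − y = 0.0485 + 0.0185 − 0.0000 = 0.0670
F = S·e^((r+u−y)T) = 4.135 · e^(0.0670 × 60/360) = 4.135 · e^0.011167
= 4.135 × 1.011230 = $4.181 per MMBtu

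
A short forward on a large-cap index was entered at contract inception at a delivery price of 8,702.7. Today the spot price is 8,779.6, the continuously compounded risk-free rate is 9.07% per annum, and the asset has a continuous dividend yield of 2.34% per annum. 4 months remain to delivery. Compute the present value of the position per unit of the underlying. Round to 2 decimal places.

Current fair forward for the remaining 4 months: F = S·e^((r − q)·T), (r − q) = 0.0907 − 0.0234 = 0.0673
F = 8779.6 · e^(0.0673 × 4/12) = 8779.6 × 1.02268685 = 8978.7815
Value of long forward = (F − K)·e^(−rT) = (8978.7815 − 8702.7) · e^(−0.0907·4/12)
= 276.0815 × 0.97021912 = 267.86
Short position value = −(long value) = -267.86

-267.86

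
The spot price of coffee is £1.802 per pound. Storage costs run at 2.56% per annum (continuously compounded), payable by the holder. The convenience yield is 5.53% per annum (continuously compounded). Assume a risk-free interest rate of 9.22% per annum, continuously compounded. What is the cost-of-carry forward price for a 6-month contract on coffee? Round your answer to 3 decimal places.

£1.859 per pound

Net carry = r + u − y = 0.0922 + 0.0256 − 0.0553 = 0.0625
F = S·e^((r+u−y)T) = 1.802 · e^(0.0625 × 6/12) = 1.802 · e^0.031250
= 1.802 × 1.031743 = £1.859 per pound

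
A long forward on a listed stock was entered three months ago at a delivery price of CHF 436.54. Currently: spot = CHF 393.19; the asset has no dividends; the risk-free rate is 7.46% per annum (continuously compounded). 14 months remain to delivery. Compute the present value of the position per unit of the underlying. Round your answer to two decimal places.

Current fair forward for the remaining 14 months: F = S·e^(r·T), r = 0.0746
F = 393.19 · e^(0.0746 × 14/12) = 393.19 × 1.090933 = 428.9439
Value of long forward = (F − K)·e^(−rT) = (428.9439 − 436.54) · e^(−0.0746·14/12)
= -7.5961 × 0.916647 = -6.96

-CHF 6.96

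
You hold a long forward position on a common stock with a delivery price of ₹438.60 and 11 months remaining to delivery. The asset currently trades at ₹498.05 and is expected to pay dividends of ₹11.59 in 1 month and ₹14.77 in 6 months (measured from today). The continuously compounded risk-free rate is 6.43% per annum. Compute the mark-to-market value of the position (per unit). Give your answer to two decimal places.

₹58.72

PV(remaining dividends) I = 11.59·e^(−0.0643·1/12) + 14.77·e^(−0.0643·6/12) = 25.8308
Current forward F = (S − I)·e^(rT) = (498.05 − 25.8308)·e^(0.0643·11/12) = 472.2192 × 1.060713 = 500.8890
Value (long) = (F − K)·e^(−rT) = (500.8890 − 438.60) × 0.942762 = 58.7237
Value = ₹58.72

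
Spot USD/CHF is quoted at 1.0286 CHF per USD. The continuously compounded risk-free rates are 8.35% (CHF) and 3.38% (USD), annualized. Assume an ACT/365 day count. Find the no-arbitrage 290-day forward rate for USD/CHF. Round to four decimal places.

1.0700

F = S·e^((r_CHF − r_USD)T) = 1.0286 · e^((0.0835 − 0.0338) × 290/365)
= 1.0286 · e^0.039488 = 1.0286 × 1.040278
F = 1.0700 CHF per USD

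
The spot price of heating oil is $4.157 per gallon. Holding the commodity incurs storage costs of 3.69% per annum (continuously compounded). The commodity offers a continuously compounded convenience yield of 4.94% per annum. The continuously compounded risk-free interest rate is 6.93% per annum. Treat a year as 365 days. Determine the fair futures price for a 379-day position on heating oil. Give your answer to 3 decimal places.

Net carry = r + u − y = 0.0693 + 0.0369 − 0.0494 = 0.0568
F = S·e^((r+u−y)T) = 4.157 · e^(0.0568 × 379/365) = 4.157 · e^0.058979
= 4.157 × 1.060753 = $4.410 per gallon

$4.410 per gallon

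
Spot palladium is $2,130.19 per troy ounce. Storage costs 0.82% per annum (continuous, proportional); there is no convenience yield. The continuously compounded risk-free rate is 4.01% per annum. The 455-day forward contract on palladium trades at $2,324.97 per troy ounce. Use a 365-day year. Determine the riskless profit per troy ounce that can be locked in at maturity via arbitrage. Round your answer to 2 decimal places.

Fair forward: F* = S·e^(carry·T), with carry = (r + u) = 0.0401 + 0.0082 = 0.0483
F* = 2130.19 · e^(0.0483 × 455/365) = 2130.19 · e^0.06020959 = 2130.19 × 1.06205912 = $2262.3877
Market $2324.97 > fair $2262.3877: forward overpriced → cash-and-carry (buy spot, short the forward).
At maturity, profit = |F_mkt − F*| = |2324.97 − 2262.3877| = $62.58 per troy ounce

$62.58 per troy ounce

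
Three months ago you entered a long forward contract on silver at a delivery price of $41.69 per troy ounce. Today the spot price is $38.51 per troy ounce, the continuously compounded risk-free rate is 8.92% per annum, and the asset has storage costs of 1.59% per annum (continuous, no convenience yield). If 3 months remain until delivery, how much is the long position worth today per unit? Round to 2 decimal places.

Current fair forward for the remaining 3 months: F = S·e^((r + u)·T), (r + u) = 0.0892 + 0.0159 = 0.1051
F = 38.51 · e^(0.1051 × 3/12) = 38.51 × 1.026623 = 39.5353
Value of long forward = (F − K)·e^(−rT) = (39.5353 − 41.69) · e^(−0.0892·3/12)
= -2.1547 × 0.977947 = -2.11

-$2.11 per troy ounce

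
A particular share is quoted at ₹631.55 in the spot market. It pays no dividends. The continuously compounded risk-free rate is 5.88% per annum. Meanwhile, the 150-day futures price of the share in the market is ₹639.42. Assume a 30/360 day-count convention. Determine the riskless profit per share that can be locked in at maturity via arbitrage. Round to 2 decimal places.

Fair futures: F* = S·e^(carry·T), with carry = r = 0.0588
F* = 631.55 · e^(0.0588 × 150/360) = 631.55 · e^0.024500 = 631.55 × 1.024803 = ₹647.2143
Market ₹639.42 < fair ₹647.2143: forward underpriced → reverse cash-and-carry (short spot, go long the forward).
At maturity, profit = |F_mkt − F*| = |639.42 − 647.2143| = ₹7.79 per share

₹7.79 per share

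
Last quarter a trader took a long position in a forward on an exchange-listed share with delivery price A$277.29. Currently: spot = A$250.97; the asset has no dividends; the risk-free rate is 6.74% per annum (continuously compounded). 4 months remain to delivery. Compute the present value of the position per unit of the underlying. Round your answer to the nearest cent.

-A$20.16

Current fair forward for the remaining 4 months: F = S·e^(r·T), r = 0.0674
F = 250.97 · e^(0.0674 × 4/12) = 250.97 × 1.022721 = 256.6723
Value of long forward = (F − K)·e^(−rT) = (256.6723 − 277.29) · e^(−0.0674·4/12)
= -20.6177 × 0.977784 = -20.16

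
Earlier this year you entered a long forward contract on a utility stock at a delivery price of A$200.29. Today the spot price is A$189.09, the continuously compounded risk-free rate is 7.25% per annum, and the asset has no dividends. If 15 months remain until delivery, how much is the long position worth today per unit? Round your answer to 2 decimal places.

A$6.15

Current fair forward for the remaining 15 months: F = S·e^(r·T), r = 0.0725
F = 189.09 · e^(0.0725 × 15/12) = 189.09 × 1.094858 = 207.0267
Value of long forward = (F − K)·e^(−rT) = (207.0267 − 200.29) · e^(−0.0725·15/12)
= 6.7367 × 0.913360 = 6.15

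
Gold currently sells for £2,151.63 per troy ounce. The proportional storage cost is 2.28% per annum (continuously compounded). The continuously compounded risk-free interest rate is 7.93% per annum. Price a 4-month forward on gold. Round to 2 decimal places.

Net carry = r + u − y = 0.0793 + 0.0228 − 0.0000 = 0.1021
F = S·e^((r+u−y)T) = 2151.63 · e^(0.1021 × 4/12) = 2151.63 · e^0.03403333
= 2151.63 × 1.03461909 = £2,226.12 per troy ounce

£2,226.12 per troy ounce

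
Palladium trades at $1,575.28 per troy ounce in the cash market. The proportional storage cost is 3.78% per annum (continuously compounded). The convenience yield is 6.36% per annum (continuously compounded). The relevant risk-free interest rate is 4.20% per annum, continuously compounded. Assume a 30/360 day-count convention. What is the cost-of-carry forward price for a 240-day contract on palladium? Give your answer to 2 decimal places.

$1,592.39 per troy ounce

Net carry = r + u − y = 0.0420 + 0.0378 − 0.0636 = 0.0162
F = S·e^((r+u−y)T) = 1575.28 · e^(0.0162 × 240/360) = 1575.28 · e^0.01080000
= 1575.28 × 1.01085853 = $1,592.39 per troy ounce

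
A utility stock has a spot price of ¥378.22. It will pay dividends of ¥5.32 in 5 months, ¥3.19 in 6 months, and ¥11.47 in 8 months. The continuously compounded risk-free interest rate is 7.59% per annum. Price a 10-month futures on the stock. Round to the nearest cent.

PV(dividends) I = 5.32·e^(−0.0759·5/12) + 3.19·e^(−0.0759·6/12) + 11.47·e^(−0.0759·8/12)
I = 5.1544 + 3.0712 + 10.9041 = 19.1297
F = (S − I)·e^(rT) = (378.22 − 19.1297) · e^(0.0759·10/12)
= 359.0903 · e^0.063250 = 359.0903 × 1.065293 = ¥382.54

¥382.54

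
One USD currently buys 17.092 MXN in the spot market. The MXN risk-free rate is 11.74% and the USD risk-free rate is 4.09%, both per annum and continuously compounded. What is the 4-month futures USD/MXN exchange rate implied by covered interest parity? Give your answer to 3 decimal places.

F = S·e^((r_MXN − r_USD)T) = 17.092 · e^((0.1174 − 0.0409) × 4/12)
= 17.092 · e^0.025500 = 17.092 × 1.025828
F = 17.533 MXN per USD

17.533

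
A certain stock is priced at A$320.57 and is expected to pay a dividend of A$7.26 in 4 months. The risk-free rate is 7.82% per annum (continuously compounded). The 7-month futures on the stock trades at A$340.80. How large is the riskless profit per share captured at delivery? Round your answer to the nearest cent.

PV(dividends) I = 7.26·e^(−0.0782·4/12) = 7.0732
Fair futures F* = (S − I)·e^(rT) = (320.57 − 7.0732)·e^0.045617 = 313.4968 × 1.046673 = 328.1286
Market A$340.80 > fair 328.1286: forward overpriced → cash-and-carry (borrow at r, buy the stock and collect the dividends, short the forward).
Profit at T = |F_mkt − F*| = |340.80 − 328.1286| = A$12.67 per share

A$12.67 per share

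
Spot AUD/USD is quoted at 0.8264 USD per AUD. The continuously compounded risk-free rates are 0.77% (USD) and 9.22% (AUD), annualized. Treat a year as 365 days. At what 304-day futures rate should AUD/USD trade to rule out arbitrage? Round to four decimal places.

0.7702

F = S·e^((r_USD − r_AUD)T) = 0.8264 · e^((0.0077 − 0.0922) × 304/365)
= 0.8264 · e^-0.070378 = 0.8264 × 0.932041
F = 0.7702 USD per AUD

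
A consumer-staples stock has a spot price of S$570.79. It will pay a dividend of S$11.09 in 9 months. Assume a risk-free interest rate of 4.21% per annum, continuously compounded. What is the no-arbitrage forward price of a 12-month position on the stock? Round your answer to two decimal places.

PV(dividends) I = 11.09·e^(−0.0421·9/12)
I = 10.7453
F = (S − I)·e^(rT) = (570.79 − 10.7453) · e^(0.0421·12/12)
= 560.0447 · e^0.042100 = 560.0447 × 1.042999 = S$584.13

S$584.13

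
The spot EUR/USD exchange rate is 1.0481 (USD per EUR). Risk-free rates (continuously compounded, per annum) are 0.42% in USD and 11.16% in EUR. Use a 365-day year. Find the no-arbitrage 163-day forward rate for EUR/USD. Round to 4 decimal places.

F = S·e^((r_USD − r_EUR)T) = 1.0481 · e^((0.0042 − 0.1116) × 163/365)
= 1.0481 · e^-0.047962 = 1.0481 × 0.953170
F = 0.9990 USD per EUR

0.9990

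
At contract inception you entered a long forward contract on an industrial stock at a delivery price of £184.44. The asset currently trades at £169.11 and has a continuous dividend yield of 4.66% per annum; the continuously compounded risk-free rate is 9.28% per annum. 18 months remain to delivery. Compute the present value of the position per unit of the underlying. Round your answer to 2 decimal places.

Current fair forward for the remaining 18 months: F = S·e^((r − q)·T), (r − q) = 0.0928 − 0.0466 = 0.0462
F = 169.11 · e^(0.0462 × 18/12) = 169.11 × 1.071758 = 181.2450
Value of long forward = (F − K)·e^(−rT) = (181.2450 − 184.44) · e^(−0.0928·18/12)
= -3.1950 × 0.870054 = -2.78

-£2.78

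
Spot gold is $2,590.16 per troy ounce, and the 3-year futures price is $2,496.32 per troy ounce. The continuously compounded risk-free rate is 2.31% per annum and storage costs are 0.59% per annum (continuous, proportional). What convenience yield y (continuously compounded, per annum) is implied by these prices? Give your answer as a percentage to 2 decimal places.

4.13%

F = S·e^((r+u−y)T) ⇒ (r+u−y) = ln(F/S)/T
ln(2496.32/2590.16) = -0.036902; /T ⇒ -0.012301
y = r + u − ln(F/S)/T = 0.0231 + 0.0059 + 0.012301 = 0.041301
y = 4.13%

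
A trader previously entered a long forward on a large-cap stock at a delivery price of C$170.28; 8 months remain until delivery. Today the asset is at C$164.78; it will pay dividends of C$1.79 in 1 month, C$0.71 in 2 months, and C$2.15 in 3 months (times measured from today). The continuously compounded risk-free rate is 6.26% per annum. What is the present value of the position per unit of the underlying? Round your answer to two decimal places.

-C$3.14

PV(remaining dividends) I = 1.79·e^(−0.0626·1/12) + 0.71·e^(−0.0626·2/12) + 2.15·e^(−0.0626·3/12) = 4.5999
Current forward F = (S − I)·e^(rT) = (164.78 − 4.5999)·e^(0.0626·8/12) = 160.1801 × 1.042616 = 167.0063
Value (long) = (F − K)·e^(−rT) = (167.0063 − 170.28) × 0.959126 = -3.1399
Value = -C$3.14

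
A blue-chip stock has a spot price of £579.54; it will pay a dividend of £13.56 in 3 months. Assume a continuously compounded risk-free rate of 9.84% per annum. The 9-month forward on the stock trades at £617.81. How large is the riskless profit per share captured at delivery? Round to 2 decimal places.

£8.13 per share

PV(dividends) I = 13.56·e^(−0.0984·3/12) = 13.2305
Fair forward F* = (S − I)·e^(rT) = (579.54 − 13.2305)·e^0.073800 = 566.3095 × 1.076591 = 609.6837
Market £617.81 > fair 609.6837: forward overpriced → cash-and-carry (borrow at r, buy the stock and collect the dividends, short the forward).
Profit at T = |F_mkt − F*| = |617.81 − 609.6837| = £8.13 per share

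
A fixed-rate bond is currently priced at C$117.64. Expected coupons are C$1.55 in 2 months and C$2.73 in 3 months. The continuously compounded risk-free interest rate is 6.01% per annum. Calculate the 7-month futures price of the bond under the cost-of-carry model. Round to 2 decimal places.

PV(coupons) I = 1.55·e^(−0.0601·2/12) + 2.73·e^(−0.0601·3/12)
I = 1.5346 + 2.6893 = 4.2239
F = (S − I)·e^(rT) = (117.64 − 4.2239) · e^(0.0601·7/12)
= 113.4161 · e^0.035058 = 113.4161 × 1.035680 = C$117.46

C$117.46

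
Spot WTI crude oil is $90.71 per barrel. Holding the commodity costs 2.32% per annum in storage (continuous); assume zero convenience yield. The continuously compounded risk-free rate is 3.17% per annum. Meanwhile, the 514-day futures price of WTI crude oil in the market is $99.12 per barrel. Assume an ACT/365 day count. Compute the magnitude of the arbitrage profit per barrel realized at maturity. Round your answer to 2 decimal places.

Fair futures: F* = S·e^(carry·T), with carry = (r + u) = 0.0317 + 0.0232 = 0.0549
F* = 90.71 · e^(0.0549 × 514/365) = 90.71 · e^0.077311 = 90.71 × 1.080378 = $98.0011
Market $99.12 > fair $98.0011: forward overpriced → cash-and-carry (buy spot, short the forward).
At maturity, profit = |F_mkt − F*| = |99.12 − 98.0011| = $1.12 per barrel

$1.12 per barrel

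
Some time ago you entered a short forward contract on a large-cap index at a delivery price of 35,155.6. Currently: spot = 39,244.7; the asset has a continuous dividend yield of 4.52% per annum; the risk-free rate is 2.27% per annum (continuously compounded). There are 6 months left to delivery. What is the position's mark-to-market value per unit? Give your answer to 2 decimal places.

Current fair forward for the remaining 6 months: F = S·e^((r − q)·T), (r − q) = 0.0227 − 0.0452 = -0.0225
F = 39244.7 · e^(-0.0225 × 6/12) = 39244.7 × 0.98881304 = 38805.6711
Value of long forward = (F − K)·e^(−rT) = (38805.6711 − 35155.6) · e^(−0.0227·6/12)
= 3650.0711 × 0.98871417 = 3608.88
Short position value = −(long value) = -3608.88

-3608.88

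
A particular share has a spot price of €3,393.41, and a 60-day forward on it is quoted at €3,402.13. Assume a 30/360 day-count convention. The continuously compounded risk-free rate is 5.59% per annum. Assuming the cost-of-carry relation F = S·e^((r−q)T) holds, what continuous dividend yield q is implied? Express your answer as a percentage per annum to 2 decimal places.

4.05%

From F = S·e^((r−q)T): (r − q) = ln(F/S)/T
ln(3402.13/3393.41) = ln(1.002570) = 0.002567
(r − q) = 0.002567 / (60/360) = 0.015402
q = r − ln(F/S)/T = 0.0559 − 0.015402 = 0.040498
q = 4.05%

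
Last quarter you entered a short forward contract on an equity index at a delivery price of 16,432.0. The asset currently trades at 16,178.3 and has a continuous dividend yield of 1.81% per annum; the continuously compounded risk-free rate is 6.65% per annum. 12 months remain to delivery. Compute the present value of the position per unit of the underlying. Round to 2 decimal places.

-513.29

Current fair forward for the remaining 12 months: F = S·e^((r − q)·T), (r − q) = 0.0665 − 0.0181 = 0.0484
F = 16178.3 · e^(0.0484 × 12/12) = 16178.3 × 1.04959041 = 16980.5885
Value of long forward = (F − K)·e^(−rT) = (16980.5885 − 16432.0) · e^(−0.0665·12/12)
= 548.5885 × 0.93566292 = 513.29
Short position value = −(long value) = -513.29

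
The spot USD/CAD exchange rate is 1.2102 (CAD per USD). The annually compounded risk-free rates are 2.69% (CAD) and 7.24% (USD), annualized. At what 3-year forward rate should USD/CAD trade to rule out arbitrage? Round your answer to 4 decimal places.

1.0626

By covered interest parity, F = S · (1+r_CAD)^T / (1+r_USD)^T
= 1.2102 × 1.082890 / 1.233305 = 1.2102 × 0.878039
F = 1.0626 CAD per USD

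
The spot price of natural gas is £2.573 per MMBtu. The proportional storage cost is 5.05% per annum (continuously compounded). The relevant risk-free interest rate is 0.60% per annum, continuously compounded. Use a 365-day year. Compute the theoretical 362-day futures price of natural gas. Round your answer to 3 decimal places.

Net carry = r + u − y = 0.0060 + 0.0505 − 0.0000 = 0.0565
F = S·e^((r+u−y)T) = 2.573 · e^(0.0565 × 362/365) = 2.573 · e^0.056036
= 2.573 × 1.057636 = £2.721 per MMBtu

£2.721 per MMBtu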